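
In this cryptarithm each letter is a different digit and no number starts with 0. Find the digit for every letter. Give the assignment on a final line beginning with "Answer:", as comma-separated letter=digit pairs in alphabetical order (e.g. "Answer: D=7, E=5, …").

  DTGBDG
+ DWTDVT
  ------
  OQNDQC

Step 1. [col 1: G + T ≡ C (mod 10)] column 1 (G + T ≡ C (mod 10), carry-in 0) doesn't pin C yet; pick C=0 and continue, so C=0.
Step 2. [col 1: G + T ≡ C (mod 10)] no forcing yet in column 1 (carry-in 0); G=4 is free and consistent — try it. So G=4.
Step 3. [col 1: G + T ≡ C (mod 10)] column 1 reads G+T+carry(0)=C with G=4, C=0; with digits 0,4 already taken and all letters distinct, the only value for T is 6, so T=6.
Step 4. [col 2: D + V ≡ Q (mod 10)] Q=2 is one option consistent with column 2 (D + V ≡ Q (mod 10), carry-in 1) — take it, so Q=2.
Step 5. [col 2: D + V ≡ Q (mod 10)] no forcing yet in column 2 (carry-in 1); D=3 is free and consistent — try it ⇒ D=3.
Step 6. [col 2: D + V ≡ Q (mod 10)] column 2: given D=3, Q=2, carry-in 1, and digits 0,2,3,4,6 already taken and all letters distinct, D+V≡Q (mod 10) forces V=8 ⇒ V=8.
Step 7. [col 3: B + D ≡ D (mod 10)] from column 3 (D=3, carry-in 1, digits 0,2,3,4,6,8 already taken and all letters distinct): B must equal 9, so B=9.
Step 8. [col 4: G + T ≡ N (mod 10)] column 4 reads G+T+carry(1)=N with G=4, T=6; with digits 0,2,3,4,6,8,9 already taken and all letters distinct, the only value for N is 1, so N=1.
Step 9. [col 5: T + W ≡ Q (mod 10)] in column 5 we have T+W≡Q with carry-in 1; given T=6, Q=2 and digits 0,1,2,3,4,6,8,9 already taken and all letters distinct, that pins W to 5. So W=5.
Step 10. [col 6: D + D ≡ O (mod 10)] from column 6 (D=3, carry-in 1, digits 0,1,2,3,4,5,6,8,9 already taken and all letters distinct): O must equal 7 ⇒ O=7.

Answer: B=9, C=0, D=3, G=4, N=1, O=7, Q=2, T=6, V=8, W=5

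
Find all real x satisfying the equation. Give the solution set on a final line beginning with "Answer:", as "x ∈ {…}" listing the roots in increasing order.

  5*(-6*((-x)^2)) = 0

Step 1. [5*(-6*((-x)^2)) = 0] leading coefficient 5: divide by 5 ⇒ div: -6*((-x)^2) = 0.
Step 2. [-6*((-x)^2) = 0] LHS = -6·(…); ÷-6 both sides ⇒ div: (-x)^2 = 0.
Step 3. [(-x)^2 = 0] LHS squared, RHS 0 ≥ 0: apply √ (±), so sqrt: -x = 0.
Step 4. [-x = 0] leading − — multiply by −1, so neg: x = 0.

Answer: x ∈ {0}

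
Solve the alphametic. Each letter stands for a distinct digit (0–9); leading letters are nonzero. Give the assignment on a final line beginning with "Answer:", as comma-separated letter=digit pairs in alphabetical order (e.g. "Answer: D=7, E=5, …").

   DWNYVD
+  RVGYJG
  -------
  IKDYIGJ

Step 1. [col 1: D + G ≡ J (mod 10)] column 1 (D + G ≡ J (mod 10), carry-in 0) doesn't pin J yet; pick J=9 and continue. So J=9.
Step 2. [I] I is the leading digit of a 7-digit sum of two 6-digit numbers; the final carry is exactly 1. So I=1.
Step 3. [col 1: D + G ≡ J (mod 10)] column 1 (D + G ≡ J (mod 10), carry-in 0) doesn't pin G yet; pick G=6 and continue, so G=6.
Step 4. [col 1: D + G ≡ J (mod 10)] in column 1 we have D+G≡J with carry-in 0; given G=6, J=9 and digits 1,6,9 already taken and all letters distinct, that pins D to 3 ⇒ D=3.
Step 5. [col 2: V + J ≡ G (mod 10)] in column 2 we have V+J≡G with carry-in 0; given J=9, G=6 and digits 1,3,6,9 already taken and all letters distinct, that pins V to 7. So V=7.
Step 6. [col 3: Y + Y ≡ I (mod 10)] Y=0 is one option consistent with column 3 (Y + Y ≡ I (mod 10), carry-in 1) — take it, so Y=0.
Step 7. [col 4: N + G ≡ Y (mod 10)] in column 4 we have N+G≡Y with carry-in 0; given G=6, Y=0 and digits 0,1,3,6,7,9 already taken and all letters distinct, that pins N to 4, so N=4.
Step 8. [col 5: W + V ≡ D (mod 10)] in column 5 we have W+V≡D with carry-in 1; given V=7, D=3 and digits 0,1,3,4,6,7,9 already taken and all letters distinct, that pins W to 5, so W=5.
Step 9. [col 6: D + R ≡ K (mod 10)] column 6 reads D+R+carry(1)=K with D=3; with digits 0,1,3,4,5,6,7,9 already taken and all letters distinct, the only value for R is 8 ⇒ R=8.
Step 10. [col 6: D + R ≡ K (mod 10)] column 6: given D=3, R=8, carry-in 1, and digits 0,1,3,4,5,6,7,8,9 already taken and all letters distinct, D+R≡K (mod 10) forces K=2 ⇒ K=2.

Answer: D=3, G=6, I=1, J=9, K=2, N=4, R=8, V=7, W=5, Y=0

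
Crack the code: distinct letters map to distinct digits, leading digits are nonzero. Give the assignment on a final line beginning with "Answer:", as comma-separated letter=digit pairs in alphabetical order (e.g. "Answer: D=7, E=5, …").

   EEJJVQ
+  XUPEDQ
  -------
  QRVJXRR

Step 1. [col 1: Q + Q ≡ R (mod 10)] column 1 (Q + Q ≡ R (mod 10), carry-in 0) doesn't pin R yet; pick R=2 and continue, so R=2.
Step 2. [col 1: Q + Q ≡ R (mod 10)] no forcing yet in column 1 (carry-in 0); Q=1 is free and consistent — try it, so Q=1.
Step 3. [col 2: V + D ≡ R (mod 10)] several values work for V in column 2 (V + D ≡ R (mod 10), carry-in 0); try V=5. So V=5.
Step 4. [col 2: V + D ≡ R (mod 10)] column 2 reads V+D+carry(0)=R with V=5, R=2; with digits 1,2,5 already taken and all letters distinct, the only value for D is 7. So D=7.
Step 5. [col 3: J + E ≡ X (mod 10)] column 3 (J + E ≡ X (mod 10), carry-in 1) doesn't pin E yet; pick E=8 and continue ⇒ E=8.
Step 6. [col 3: J + E ≡ X (mod 10)] no forcing yet in column 3 (carry-in 1); J=4 is free and consistent — try it ⇒ J=4.
Step 7. [col 3: J + E ≡ X (mod 10)] from column 3 (J=4, E=8, carry-in 1, digits 1,2,4,5,7,8 already taken and all letters distinct): X must equal 3, so X=3.
Step 8. [col 4: J + P ≡ J (mod 10)] from column 4 (J=4, carry-in 1, digits 1,2,3,4,5,7,8 already taken and all letters distinct): P must equal 9. So P=9.
Step 9. [col 5: E + U ≡ V (mod 10)] from column 5 (E=8, V=5, carry-in 1, digits 1,2,3,4,5,7,8,9 already taken and all letters distinct): U must equal 6, so U=6.

Answer: D=7, E=8, J=4, P=9, Q=1, R=2, U=6, V=5, X=3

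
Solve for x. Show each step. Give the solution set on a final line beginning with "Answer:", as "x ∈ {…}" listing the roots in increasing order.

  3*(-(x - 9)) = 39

Step 1. [3*(-(x - 9)) = 39] 3·(inner) — divide through by 3, so div: -(x - 9) = 13.
Step 2. [-(x - 9) = 13] flip signs both sides, so neg: x - 9 = -13.
Step 3. [x - 9 = -13] 9 comes off first (add 9), so sub: x = -4.

Answer: x ∈ {-4}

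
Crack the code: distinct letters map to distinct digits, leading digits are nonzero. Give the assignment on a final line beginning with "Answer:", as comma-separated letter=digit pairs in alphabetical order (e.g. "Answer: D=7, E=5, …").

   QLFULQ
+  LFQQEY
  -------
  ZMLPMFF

Step 1. [Z] Z is the leading digit of a 7-digit sum of two 6-digit numbers; the final carry is exactly 1, so Z=1.
Step 2. [col 1: Q + Y ≡ F (mod 10)] several values work for F in column 1 (Q + Y ≡ F (mod 10), carry-in 0); try F=0 ⇒ F=0.
Step 3. [col 1: Q + Y ≡ F (mod 10)] column 1 (Q + Y ≡ F (mod 10), carry-in 0) doesn't pin Q yet; pick Q=8 and continue, so Q=8.
Step 4. [col 1: Q + Y ≡ F (mod 10)] in column 1 we have Q+Y≡F with carry-in 0; given Q=8, F=0 and digits 0,1,8 already taken and all letters distinct, that pins Y to 2 ⇒ Y=2.
Step 5. [col 2: L + E ≡ F (mod 10)] several values work for L in column 2 (L + E ≡ F (mod 10), carry-in 1); try L=6, so L=6.
Step 6. [col 2: L + E ≡ F (mod 10)] column 2: given L=6, F=0, carry-in 1, and digits 0,1,2,6,8 already taken and all letters distinct, L+E≡F (mod 10) forces E=3, so E=3.
Step 7. [col 3: U + Q ≡ M (mod 10)] column 3 reads U+Q+carry(1)=M with Q=8; with digits 0,1,2,3,6,8 already taken and all letters distinct, the only value for U is 5 ⇒ U=5.
Step 8. [col 3: U + Q ≡ M (mod 10)] in column 3 we have U+Q≡M with carry-in 1; given U=5, Q=8 and digits 0,1,2,3,5,6,8 already taken and all letters distinct, that pins M to 4. So M=4.
Step 9. [col 4: F + Q ≡ P (mod 10)] from column 4 (F=0, Q=8, carry-in 1, digits 0,1,2,3,4,5,6,8 already taken and all letters distinct): P must equal 9, so P=9.

Answer: E=3, F=0, L=6, M=4, P=9, Q=8, U=5, Y=2, Z=1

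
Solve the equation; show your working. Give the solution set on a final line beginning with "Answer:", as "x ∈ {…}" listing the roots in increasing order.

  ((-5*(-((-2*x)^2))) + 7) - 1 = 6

Step 1. [((-5*(-((-2*x)^2))) + 7) - 1 = 6] add 1: x sits inside (… - 1) ⇒ sub: (-5*(-((-2*x)^2))) + 7 = 7.
Step 2. [(-5*(-((-2*x)^2))) + 7 = 7] subtract 7: x sits inside (… + 7). So sub: -5*(-((-2*x)^2)) = 0.
Step 3. [-5*(-((-2*x)^2)) = 0] LHS = -5·(…); ÷-5 both sides. So div: -((-2*x)^2) = 0.
Step 4. [-((-2*x)^2) = 0] LHS negated; negate both sides. So neg: (-2*x)^2 = 0.
Step 5. [(-2*x)^2 = 0] √ both sides: 0 ≥ 0 gives two branches ⇒ sqrt: -2*x = 0.
Step 6. [-2*x = 0] -2 out front; divide by -2, so div: x = 0.

Answer: x ∈ {0}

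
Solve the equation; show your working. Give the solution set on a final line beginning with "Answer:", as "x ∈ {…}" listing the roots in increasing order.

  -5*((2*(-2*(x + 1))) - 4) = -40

Step 1. [-5*((2*(-2*(x + 1))) - 4) = -40] -5 out front; divide by -5, so div: (2*(-2*(x + 1))) - 4 = 8.
Step 2. [(2*(-2*(x + 1))) - 4 = 8] 2 divides every term; factor it out. So factor: (-2*(x + 1)) - 2 = 4.
Step 3. [(-2*(x + 1)) - 2 = 4] common factor -2 (LHS and 4) — divide through. So factor: (x + 1) + 1 = -2.
Step 4. [(x + 1) + 1 = -2] the outer +1 inverts by subtracting 1 ⇒ sub: x + 1 = -3.
Step 5. [x + 1 = -3] peel the +1: subtract 1 from each side, so sub: x = -4.

Answer: x ∈ {-4}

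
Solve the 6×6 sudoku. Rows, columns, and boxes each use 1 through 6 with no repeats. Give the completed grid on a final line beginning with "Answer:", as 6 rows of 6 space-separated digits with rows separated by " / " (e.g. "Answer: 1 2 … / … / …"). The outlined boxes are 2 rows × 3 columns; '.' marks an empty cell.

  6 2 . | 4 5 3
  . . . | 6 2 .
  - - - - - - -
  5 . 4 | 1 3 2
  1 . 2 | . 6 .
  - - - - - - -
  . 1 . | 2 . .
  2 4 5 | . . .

Step 1. [r5c6∈{4,5,6}] r5c6 is the only open cell in row 5 admitting 5 ⇒ r5c6=5.
Step 2. [r2c6∈{1}] r2c6 is down to just 1, so r2c6=1.
Step 3. [r2c3∈{3}] only 3 remains possible at r2c3, so r2c3=3.
Step 4. [r4c2∈{3}] r4c2's peers cover all but 3 ⇒ r4c2=3.
Step 5. [r3c2∈{6}] nothing but 6 survives at r3c2, so r3c2=6.
Step 6. [r6c4∈{3}] r6c4 is down to just 3, so r6c4=3.
Step 7. [r1c3∈{1}] r1c3's peers cover all but 1, so r1c3=1.
Step 8. [r6c5∈{1}] nothing but 1 survives at r6c5 ⇒ r6c5=1.
Step 9. [r2c1∈{4}] r2c1 has the single candidate 4, so r2c1=4.
Step 10. [r4c4∈{5}] only 5 remains possible at r4c4, so r4c4=5.
Step 11. [r5c1∈{3}] nothing but 3 survives at r5c1. So r5c1=3.
Step 12. [r5c5∈{4}] only 4 remains possible at r5c5, so r5c5=4.
Step 13. [r6c6∈{6}] r6c6 has the single candidate 6 ⇒ r6c6=6.
Step 14. [r2c2∈{5}] r2c2's peers cover all but 5, so r2c2=5.
Step 15. [r4c6∈{4}] nothing but 4 survives at r4c6 ⇒ r4c6=4.
Step 16. [r5c3∈{6}] nothing but 6 survives at r5c3, so r5c3=6.

Answer: 6 2 1 4 5 3 / 4 5 3 6 2 1 / 5 6 4 1 3 2 / 1 3 2 5 6 4 / 3 1 6 2 4 5 / 2 4 5 3 1 6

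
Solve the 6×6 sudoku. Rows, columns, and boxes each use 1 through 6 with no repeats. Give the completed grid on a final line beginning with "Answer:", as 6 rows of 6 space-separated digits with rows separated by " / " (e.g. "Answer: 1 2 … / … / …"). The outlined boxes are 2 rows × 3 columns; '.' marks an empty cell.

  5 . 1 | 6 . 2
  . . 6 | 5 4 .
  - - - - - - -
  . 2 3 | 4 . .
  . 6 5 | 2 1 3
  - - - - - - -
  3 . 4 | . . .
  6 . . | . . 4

Step 1. [r5c5∈{2,5,6}] 2 has one home in row 5: r5c5. So r5c5=2.
Step 2. [r5c4∈{1}] nothing but 1 survives at r5c4, so r5c4=1.
Step 3. [r5c6∈{5,6}] 6 has one home in row 5: r5c6. So r5c6=6.
Step 4. [r6c5∈{3,5}] across box 6, 5 lands solely at r6c5. So r6c5=5.
Step 5. [r1c5∈{3}] r1c5 is down to just 3, so r1c5=3.
Step 6. [r2c1∈{2}] only 2 remains possible at r2c1. So r2c1=2.
Step 7. [r2c2∈{3}] r2c2 has the single candidate 3, so r2c2=3.
Step 8. [r2c6∈{1}] nothing but 1 survives at r2c6 ⇒ r2c6=1.
Step 9. [r3c5∈{6}] only 6 remains possible at r3c5. So r3c5=6.
Step 10. [r3c1∈{1}] r3c1 is down to just 1. So r3c1=1.
Step 11. [r6c4∈{3}] r6c4's peers cover all but 3, so r6c4=3.
Step 12. [r6c2∈{1}] only 1 remains possible at r6c2, so r6c2=1.
Step 13. [r6c3∈{2}] only 2 remains possible at r6c3 ⇒ r6c3=2.
Step 14. [r5c2∈{5}] nothing but 5 survives at r5c2, so r5c2=5.
Step 15. [r4c1∈{4}] only 4 remains possible at r4c1. So r4c1=4.
Step 16. [r1c2∈{4}] nothing but 4 survives at r1c2, so r1c2=4.
Step 17. [r3c6∈{5}] nothing but 5 survives at r3c6 ⇒ r3c6=5.

Answer: 5 4 1 6 3 2 / 2 3 6 5 4 1 / 1 2 3 4 6 5 / 4 6 5 2 1 3 / 3 5 4 1 2 6 / 6 1 2 3 5 4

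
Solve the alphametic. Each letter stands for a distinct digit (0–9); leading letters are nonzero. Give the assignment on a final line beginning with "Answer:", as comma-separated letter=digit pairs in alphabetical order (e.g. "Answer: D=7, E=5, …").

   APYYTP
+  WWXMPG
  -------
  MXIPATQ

Step 1. [col 1: P + G ≡ Q (mod 10)] no forcing yet in column 1 (carry-in 0); Q=2 is free and consistent — try it, so Q=2.
Step 2. [col 1: P + G ≡ Q (mod 10)] column 1 (P + G ≡ Q (mod 10), carry-in 0) doesn't pin P yet; pick P=9 and continue. So P=9.
Step 3. [M] the sum has 7 digits but both addends have 6; that extra leading digit M is the final carry, namely 1 ⇒ M=1.
Step 4. [col 1: P + G ≡ Q (mod 10)] in column 1 we have P+G≡Q with carry-in 0; given P=9, Q=2 and digits 1,2,9 already taken and all letters distinct, that pins G to 3, so G=3.
Step 5. [col 2: T + P ≡ T (mod 10)] several values work for T in column 2 (T + P ≡ T (mod 10), carry-in 1); try T=0. So T=0.
Step 6. [col 3: Y + M ≡ A (mod 10)] Y=4 is one option consistent with column 3 (Y + M ≡ A (mod 10), carry-in 1) — take it, so Y=4.
Step 7. [col 3: Y + M ≡ A (mod 10)] column 3 reads Y+M+carry(1)=A with Y=4, M=1; with digits 0,1,2,3,4,9 already taken and all letters distinct, the only value for A is 6. So A=6.
Step 8. [col 4: Y + X ≡ P (mod 10)] from column 4 (Y=4, P=9, carry-in 0, digits 0,1,2,3,4,6,9 already taken and all letters distinct): X must equal 5 ⇒ X=5.
Step 9. [col 5: P + W ≡ I (mod 10)] column 5: given P=9, carry-in 0, and digits 0,1,2,3,4,5,6,9 already taken and all letters distinct, P+W≡I (mod 10) forces W=8, so W=8.
Step 10. [col 5: P + W ≡ I (mod 10)] from column 5 (P=9, W=8, carry-in 0, digits 0,1,2,3,4,5,6,8,9 already taken and all letters distinct): I must equal 7. So I=7.

Answer: A=6, G=3, I=7, M=1, P=9, Q=2, T=0, W=8, X=5, Y=4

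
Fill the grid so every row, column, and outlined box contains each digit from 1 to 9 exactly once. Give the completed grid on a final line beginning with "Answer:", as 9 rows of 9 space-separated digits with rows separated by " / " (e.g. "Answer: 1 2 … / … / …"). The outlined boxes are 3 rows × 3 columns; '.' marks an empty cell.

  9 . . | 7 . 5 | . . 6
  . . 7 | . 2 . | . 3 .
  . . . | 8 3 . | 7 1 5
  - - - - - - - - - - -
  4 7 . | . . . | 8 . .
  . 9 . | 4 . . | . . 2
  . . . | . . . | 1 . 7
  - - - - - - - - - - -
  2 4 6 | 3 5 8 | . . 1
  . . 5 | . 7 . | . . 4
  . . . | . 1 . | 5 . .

Step 1. [r3c6∈{4,6,9}] r3c6 is the only open cell in row 3 admitting 9, so r3c6=9.
Step 2. [r7c7∈{9}] r7c7 is down to just 9 ⇒ r7c7=9.
Step 3. [r3c1∈{6}] only 6 remains possible at r3c1. So r3c1=6.
Step 4. [r6c2∈{2,3,5,6,8}] 6 has one home in col 2: r6c2. So r6c2=6.
Step 5. [r8c4∈{2,6,9}] r8c4 is the only open cell in row 8 admitting 9 ⇒ r8c4=9.
Step 6. [r1c5∈{4}] r1c5 has the single candidate 4, so r1c5=4.
Step 7. [r1c7∈{2}] only 2 remains possible at r1c7 ⇒ r1c7=2.
Step 8. [r1c8∈{8}] r1c8 is down to just 8 ⇒ r1c8=8.
Step 9. [r9c9∈{3,8}] across col 9, 8 lands solely at r9c9 ⇒ r9c9=8.
Step 10. [r9c2∈{3}] only 3 remains possible at r9c2, so r9c2=3.
Step 11. [r1c2∈{1}] r1c2 has the single candidate 1, so r1c2=1.
Step 12. [r4c9∈{3,9}] col 9 places 3 nowhere but r4c9. So r4c9=3.
Step 13. [r5c7∈{6}] r5c7's peers cover all but 6 ⇒ r5c7=6.
Step 14. [r5c8∈{5}] nothing but 5 survives at r5c8, so r5c8=5.
Step 15. [r4c4∈{1,2,5,6}] r4c4 is the only open cell in row 4 admitting 5 ⇒ r4c4=5.
Step 16. [r6c4∈{2}] nothing but 2 survives at r6c4. So r6c4=2.
Step 17. [r9c4∈{6}] r9c4's peers cover all but 6, so r9c4=6.
Step 18. [r5c5∈{8}] r5c5 is down to just 8. So r5c5=8.
Step 19. [r6c1∈{3,5,8}] r6c1 is the only open cell in row 6 admitting 5 ⇒ r6c1=5.
Step 20. [r5c1∈{1,3}] r5c1 is the only open cell in col 1 admitting 3. So r5c1=3.
Step 21. [r2c6∈{1,6}] 6 has one home in row 2: r2c6 ⇒ r2c6=6.
Step 22. [r6c5∈{9}] nothing but 9 survives at r6c5, so r6c5=9.
Step 23. [r8c2∈{8}] r8c2 is down to just 8, so r8c2=8.
Step 24. [r5c3∈{1}] r5c3 has the single candidate 1 ⇒ r5c3=1.
Step 25. [r8c6∈{2}] nothing but 2 survives at r8c6, so r8c6=2.
Step 26. [r9c8∈{2,7}] r9c8 is the only open cell in row 9 admitting 2, so r9c8=2.
Step 27. [r3c3∈{2,4}] 4 has one home in row 3: r3c3, so r3c3=4.
Step 28. [r4c6∈{1}] r4c6 is down to just 1. So r4c6=1.
Step 29. [r6c6∈{3}] r6c6 is down to just 3 ⇒ r6c6=3.
Step 30. [r2c1∈{8}] only 8 remains possible at r2c1 ⇒ r2c1=8.
Step 31. [r3c2∈{2}] r3c2's peers cover all but 2. So r3c2=2.
Step 32. [r4c3∈{2}] r4c3's peers cover all but 2, so r4c3=2.
Step 33. [r2c9∈{9}] only 9 remains possible at r2c9. So r2c9=9.
Step 34. [r5c6∈{7}] nothing but 7 survives at r5c6 ⇒ r5c6=7.
Step 35. [r8c8∈{6}] nothing but 6 survives at r8c8 ⇒ r8c8=6.
Step 36. [r2c7∈{4}] only 4 remains possible at r2c7. So r2c7=4.
Step 37. [r6c8∈{4}] r6c8's peers cover all but 4 ⇒ r6c8=4.
Step 38. [r9c6∈{4}] r9c6 is down to just 4, so r9c6=4.
Step 39. [r8c1∈{1}] nothing but 1 survives at r8c1 ⇒ r8c1=1.
Step 40. [r9c3∈{9}] nothing but 9 survives at r9c3, so r9c3=9.
Step 41. [r2c4∈{1}] only 1 remains possible at r2c4, so r2c4=1.
Step 42. [r2c2∈{5}] nothing but 5 survives at r2c2. So r2c2=5.
Step 43. [r4c8∈{9}] r4c8's peers cover all but 9 ⇒ r4c8=9.
Step 44. [r6c3∈{8}] nothing but 8 survives at r6c3, so r6c3=8.
Step 45. [r8c7∈{3}] only 3 remains possible at r8c7 ⇒ r8c7=3.
Step 46. [r4c5∈{6}] only 6 remains possible at r4c5, so r4c5=6.
Step 47. [r9c1∈{7}] only 7 remains possible at r9c1, so r9c1=7.
Step 48. [r1c3∈{3}] only 3 remains possible at r1c3 ⇒ r1c3=3.
Step 49. [r7c8∈{7}] nothing but 7 survives at r7c8, so r7c8=7.

Answer: 9 1 3 7 4 5 2 8 6 / 8 5 7 1 2 6 4 3 9 / 6 2 4 8 3 9 7 1 5 / 4 7 2 5 6 1 8 9 3 / 3 9 1 4 8 7 6 5 2 / 5 6 8 2 9 3 1 4 7 / 2 4 6 3 5 8 9 7 1 / 1 8 5 9 7 2 3 6 4 / 7 3 9 6 1 4 5 2 8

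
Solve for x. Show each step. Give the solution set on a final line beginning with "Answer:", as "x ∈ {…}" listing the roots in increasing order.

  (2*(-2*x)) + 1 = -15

Step 1. [(2*(-2*x)) + 1 = -15] peel the +1: subtract 1 from each side. So sub: 2*(-2*x) = -16.
Step 2. [2*(-2*x) = -16] LHS = 2·(…); ÷2 both sides. So div: -2*x = -8.
Step 3. [-2*x = -8] divide by the outer -2. So div: x = 4.

Answer: x ∈ {4}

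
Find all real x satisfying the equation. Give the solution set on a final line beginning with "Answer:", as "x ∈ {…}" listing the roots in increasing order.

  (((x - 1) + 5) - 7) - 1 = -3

Step 1. [(((x - 1) + 5) - 7) - 1 = -3] 1 comes off first (add 1). So sub: ((x - 1) + 5) - 7 = -2.
Step 2. [((x - 1) + 5) - 7 = -2] -7 is outermost — add 7 both sides. So sub: (x - 1) + 5 = 5.
Step 3. [(x - 1) + 5 = 5] the outer +5 inverts by subtracting 5. So sub: x - 1 = 0.
Step 4. [x - 1 = 0] the outer -1 inverts by adding 1, so sub: x = 1.

Answer: x ∈ {1}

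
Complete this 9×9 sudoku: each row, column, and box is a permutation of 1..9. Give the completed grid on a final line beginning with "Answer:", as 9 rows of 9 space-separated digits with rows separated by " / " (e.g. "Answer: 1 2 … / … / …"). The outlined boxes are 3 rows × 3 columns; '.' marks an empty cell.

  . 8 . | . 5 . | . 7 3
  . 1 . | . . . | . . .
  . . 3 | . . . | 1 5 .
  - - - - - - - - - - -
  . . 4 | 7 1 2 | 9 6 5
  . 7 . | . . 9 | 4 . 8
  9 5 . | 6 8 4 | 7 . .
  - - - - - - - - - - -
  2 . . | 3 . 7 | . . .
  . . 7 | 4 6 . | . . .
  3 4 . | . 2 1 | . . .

Step 1. [r7c5∈{9}] nothing but 9 survives at r7c5. So r7c5=9.
Step 2. [r3c2∈{2,6,9}] across col 2, 2 lands solely at r3c2. So r3c2=2.
Step 3. [r1c6∈{6}] r1c6 is down to just 6, so r1c6=6.
Step 4. [r1c7∈{2}] nothing but 2 survives at r1c7, so r1c7=2.
Step 5. [r6c8∈{1,2,3}] across row 6, 3 lands solely at r6c8. So r6c8=3.
Step 6. [r7c2∈{6}] r7c2 has the single candidate 6. So r7c2=6.
Step 7. [r8c6∈{5,8}] in col 6, 5 fits only at r8c6 ⇒ r8c6=5.
Step 8. [r9c4∈{8}] only 8 remains possible at r9c4. So r9c4=8.
Step 9. [r7c3∈{1,5,8}] in col 3, 8 fits only at r7c3. So r7c3=8.
Step 10. [r9c8∈{9}] nothing but 9 survives at r9c8, so r9c8=9.
Step 11. [r2c1∈{4,5,6,7}] in col 1, 5 fits only at r2c1 ⇒ r2c1=5.
Step 12. [r3c1∈{4,6,7}] col 1 places 7 nowhere but r3c1 ⇒ r3c1=7.
Step 13. [r3c9∈{4,6,9}] in row 3, 6 fits only at r3c9, so r3c9=6.
Step 14. [r2c9∈{4,9}] across col 9, 9 lands solely at r2c9. So r2c9=9.
Step 15. [r2c8∈{4,8}] box 3 places 4 nowhere but r2c8 ⇒ r2c8=4.
Step 16. [r7c8∈{1}] r7c8 is down to just 1. So r7c8=1.
Step 17. [r5c8∈{2}] r5c8 is down to just 2 ⇒ r5c8=2.
Step 18. [r5c1∈{1,6}] 6 has one home in col 1: r5c1. So r5c1=6.
Step 19. [r2c7∈{8}] r2c7 is down to just 8. So r2c7=8.
Step 20. [r2c5∈{3,7}] across row 2, 7 lands solely at r2c5, so r2c5=7.
Step 21. [r1c4∈{1,9}] r1c4 is the only open cell in row 1 admitting 1 ⇒ r1c4=1.
Step 22. [r9c3∈{5}] nothing but 5 survives at r9c3, so r9c3=5.
Step 23. [r6c3∈{1,2}] across row 6, 2 lands solely at r6c3 ⇒ r6c3=2.
Step 24. [r1c3∈{9}] r1c3 has the single candidate 9, so r1c3=9.
Step 25. [r3c4∈{9}] r3c4's peers cover all but 9. So r3c4=9.
Step 26. [r8c9∈{2}] nothing but 2 survives at r8c9, so r8c9=2.
Step 27. [r2c3∈{6}] r2c3's peers cover all but 6 ⇒ r2c3=6.
Step 28. [r3c5∈{4}] nothing but 4 survives at r3c5, so r3c5=4.
Step 29. [r2c4∈{2}] nothing but 2 survives at r2c4 ⇒ r2c4=2.
Step 30. [r6c9∈{1}] r6c9's peers cover all but 1, so r6c9=1.
Step 31. [r8c8∈{8}] nothing but 8 survives at r8c8. So r8c8=8.
Step 32. [r3c6∈{8}] r3c6 is down to just 8. So r3c6=8.
Step 33. [r8c7∈{3}] r8c7 has the single candidate 3, so r8c7=3.
Step 34. [r7c9∈{4}] r7c9 has the single candidate 4. So r7c9=4.
Step 35. [r9c7∈{6}] nothing but 6 survives at r9c7, so r9c7=6.
Step 36. [r1c1∈{4}] nothing but 4 survives at r1c1. So r1c1=4.
Step 37. [r5c4∈{5}] r5c4 is down to just 5, so r5c4=5.
Step 38. [r4c2∈{3}] only 3 remains possible at r4c2, so r4c2=3.
Step 39. [r8c2∈{9}] only 9 remains possible at r8c2, so r8c2=9.
Step 40. [r5c3∈{1}] r5c3 has the single candidate 1, so r5c3=1.
Step 41. [r9c9∈{7}] r9c9's peers cover all but 7 ⇒ r9c9=7.
Step 42. [r2c6∈{3}] only 3 remains possible at r2c6, so r2c6=3.
Step 43. [r4c1∈{8}] only 8 remains possible at r4c1. So r4c1=8.
Step 44. [r7c7∈{5}] r7c7 is down to just 5 ⇒ r7c7=5.
Step 45. [r8c1∈{1}] r8c1's peers cover all but 1 ⇒ r8c1=1.
Step 46. [r5c5∈{3}] nothing but 3 survives at r5c5. So r5c5=3.

Answer: 4 8 9 1 5 6 2 7 3 / 5 1 6 2 7 3 8 4 9 / 7 2 3 9 4 8 1 5 6 / 8 3 4 7 1 2 9 6 5 / 6 7 1 5 3 9 4 2 8 / 9 5 2 6 8 4 7 3 1 / 2 6 8 3 9 7 5 1 4 / 1 9 7 4 6 5 3 8 2 / 3 4 5 8 2 1 6 9 7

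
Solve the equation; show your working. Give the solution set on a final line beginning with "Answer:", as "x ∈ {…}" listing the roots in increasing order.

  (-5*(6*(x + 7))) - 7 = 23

Step 1. [(-5*(6*(x + 7))) - 7 = 23] add 7: x sits inside (… - 7), so sub: -5*(6*(x + 7)) = 30.
Step 2. [-5*(6*(x + 7)) = 30] LHS = -5·(…); ÷-5 both sides, so div: 6*(x + 7) = -6.
Step 3. [6*(x + 7) = -6] leading coefficient 6: divide by 6 ⇒ div: x + 7 = -1.
Step 4. [x + 7 = -1] 7 comes off first (subtract 7), so sub: x = -8.

Answer: x ∈ {-8}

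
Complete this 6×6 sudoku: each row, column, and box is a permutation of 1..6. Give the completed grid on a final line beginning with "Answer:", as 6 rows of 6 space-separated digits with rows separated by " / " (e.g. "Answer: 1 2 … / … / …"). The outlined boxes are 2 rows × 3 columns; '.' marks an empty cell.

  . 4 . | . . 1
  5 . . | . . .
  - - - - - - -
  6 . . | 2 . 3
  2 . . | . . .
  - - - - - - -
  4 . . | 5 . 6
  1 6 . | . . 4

Step 1. [r4c4∈{1,4,6}] 1 has one home in col 4: r4c4 ⇒ r4c4=1.
Step 2. [r1c1∈{3}] r1c1 is down to just 3 ⇒ r1c1=3.
Step 3. [r6c3∈{2,3,5}] in row 6, 5 fits only at r6c3, so r6c3=5.
Step 4. [r6c5∈{2,3}] across row 6, 2 lands solely at r6c5. So r6c5=2.
Step 5. [r1c4∈{6}] r1c4 has the single candidate 6 ⇒ r1c4=6.
Step 6. [r4c6∈{5}] r4c6 has the single candidate 5, so r4c6=5.
Step 7. [r3c5∈{4}] r3c5 has the single candidate 4. So r3c5=4.
Step 8. [r1c3∈{2}] nothing but 2 survives at r1c3. So r1c3=2.
Step 9. [r5c3∈{3}] only 3 remains possible at r5c3, so r5c3=3.
Step 10. [r3c3∈{1}] r3c3 has the single candidate 1. So r3c3=1.
Step 11. [r6c4∈{3}] r6c4 has the single candidate 3. So r6c4=3.
Step 12. [r4c3∈{4}] r4c3 has the single candidate 4, so r4c3=4.
Step 13. [r2c6∈{2}] r2c6 is down to just 2, so r2c6=2.
Step 14. [r2c4∈{4}] only 4 remains possible at r2c4 ⇒ r2c4=4.
Step 15. [r1c5∈{5}] only 5 remains possible at r1c5, so r1c5=5.
Step 16. [r2c5∈{3}] r2c5 is down to just 3, so r2c5=3.
Step 17. [r3c2∈{5}] r3c2 is down to just 5 ⇒ r3c2=5.
Step 18. [r2c3∈{6}] r2c3's peers cover all but 6, so r2c3=6.
Step 19. [r5c2∈{2}] only 2 remains possible at r5c2 ⇒ r5c2=2.
Step 20. [r4c2∈{3}] only 3 remains possible at r4c2. So r4c2=3.
Step 21. [r5c5∈{1}] only 1 remains possible at r5c5. So r5c5=1.
Step 22. [r4c5∈{6}] r4c5 has the single candidate 6. So r4c5=6.
Step 23. [r2c2∈{1}] r2c2's peers cover all but 1 ⇒ r2c2=1.

Answer: 3 4 2 6 5 1 / 5 1 6 4 3 2 / 6 5 1 2 4 3 / 2 3 4 1 6 5 / 4 2 3 5 1 6 / 1 6 5 3 2 4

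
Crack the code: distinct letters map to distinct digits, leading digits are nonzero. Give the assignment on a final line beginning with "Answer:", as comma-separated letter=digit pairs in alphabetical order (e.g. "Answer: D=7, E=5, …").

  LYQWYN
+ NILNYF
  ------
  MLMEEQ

Step 1. [col 1: N + F ≡ Q (mod 10)] no forcing yet in column 1 (carry-in 0); N=3 is free and consistent — try it ⇒ N=3.
Step 2. [col 1: N + F ≡ Q (mod 10)] column 1 (N + F ≡ Q (mod 10), carry-in 0) doesn't pin F yet; pick F=1 and continue. So F=1.
Step 3. [col 1: N + F ≡ Q (mod 10)] column 1: given N=3, F=1, carry-in 0, and digits 1,3 already taken and all letters distinct, N+F≡Q (mod 10) forces Q=4. So Q=4.
Step 4. [col 2: Y + Y ≡ E (mod 10)] no forcing yet in column 2 (carry-in 0); E=6 is free and consistent — try it ⇒ E=6.
Step 5. [col 2: Y + Y ≡ E (mod 10)] column 2: given E=6, carry-in 0, and digits 1,3,4,6 already taken and all letters distinct, Y+Y≡E (mod 10) forces Y=8, so Y=8.
Step 6. [col 3: W + N ≡ E (mod 10)] column 3: given N=3, E=6, carry-in 1, and digits 1,3,4,6,8 already taken and all letters distinct, W+N≡E (mod 10) forces W=2 ⇒ W=2.
Step 7. [col 4: Q + L ≡ M (mod 10)] column 4: given Q=4, carry-in 0, and digits 1,2,3,4,6,8 already taken and all letters distinct, Q+L≡M (mod 10) forces M=9, so M=9.
Step 8. [col 4: Q + L ≡ M (mod 10)] column 4: given Q=4, M=9, carry-in 0, and digits 1,2,3,4,6,8,9 already taken and all letters distinct, Q+L≡M (mod 10) forces L=5, so L=5.
Step 9. [col 5: Y + I ≡ L (mod 10)] column 5 reads Y+I+carry(0)=L with Y=8, L=5; with digits 1,2,3,4,5,6,8,9 already taken and all letters distinct, the only value for I is 7. So I=7.

Answer: E=6, F=1, I=7, L=5, M=9, N=3, Q=4, W=2, Y=8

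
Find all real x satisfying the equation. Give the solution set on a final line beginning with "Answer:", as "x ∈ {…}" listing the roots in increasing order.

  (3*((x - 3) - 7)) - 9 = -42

Step 1. [(3*((x - 3) - 7)) - 9 = -42] 3 divides every term; factor it out ⇒ factor: ((x - 3) - 7) - 3 = -14.
Step 2. [((x - 3) - 7) - 3 = -14] add 3: x sits inside (… - 3), so sub: (x - 3) - 7 = -11.
Step 3. [(x - 3) - 7 = -11] the outer -7 inverts by adding 7 ⇒ sub: x - 3 = -4.
Step 4. [x - 3 = -4] peel the -3: add 3 from each side. So sub: x = -1.

Answer: x ∈ {-1}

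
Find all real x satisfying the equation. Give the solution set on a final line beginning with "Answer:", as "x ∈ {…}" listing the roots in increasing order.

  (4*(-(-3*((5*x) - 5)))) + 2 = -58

Step 1. [(4*(-(-3*((5*x) - 5)))) + 2 = -58] peel the +2: subtract 2 from each side, so sub: 4*(-(-3*((5*x) - 5))) = -60.
Step 2. [4*(-(-3*((5*x) - 5))) = -60] 4 out front; divide by 4. So div: -(-3*((5*x) - 5)) = -15.
Step 3. [-(-3*((5*x) - 5)) = -15] leading − — multiply by −1, so neg: -3*((5*x) - 5) = 15.
Step 4. [-3*((5*x) - 5) = 15] -3 out front; divide by -3 ⇒ div: (5*x) - 5 = -5.
Step 5. [(5*x) - 5 = -5] add 5: x sits inside (… - 5). So sub: 5*x = 0.
Step 6. [5*x = 0] 5·(inner) — divide through by 5, so div: x = 0.

Answer: x ∈ {0}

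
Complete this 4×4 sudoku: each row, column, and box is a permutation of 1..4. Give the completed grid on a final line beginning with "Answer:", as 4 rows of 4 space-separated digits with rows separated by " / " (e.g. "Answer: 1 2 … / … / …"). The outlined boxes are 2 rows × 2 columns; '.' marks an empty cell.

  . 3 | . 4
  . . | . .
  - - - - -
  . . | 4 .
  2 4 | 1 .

Step 1. [r2c4∈{1,2,3}] col 4 places 1 nowhere but r2c4. So r2c4=1.
Step 2. [r3c1∈{1,3}] in col 1, 3 fits only at r3c1, so r3c1=3.
Step 3. [r2c3∈{2,3}] across row 2, 3 lands solely at r2c3, so r2c3=3.
Step 4. [r1c1∈{1}] nothing but 1 survives at r1c1. So r1c1=1.
Step 5. [r3c4∈{2}] r3c4 has the single candidate 2, so r3c4=2.
Step 6. [r2c2∈{2}] r2c2 has the single candidate 2. So r2c2=2.
Step 7. [r1c3∈{2}] r1c3 is down to just 2. So r1c3=2.
Step 8. [r4c4∈{3}] only 3 remains possible at r4c4. So r4c4=3.
Step 9. [r2c1∈{4}] r2c1 has the single candidate 4. So r2c1=4.
Step 10. [r3c2∈{1}] r3c2 has the single candidate 1. So r3c2=1.

Answer: 1 3 2 4 / 4 2 3 1 / 3 1 4 2 / 2 4 1 3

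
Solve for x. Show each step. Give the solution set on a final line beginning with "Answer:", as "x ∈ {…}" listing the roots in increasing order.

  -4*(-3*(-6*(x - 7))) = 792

Step 1. [-4*(-3*(-6*(x - 7))) = 792] LHS = -4·(…); ÷-4 both sides. So div: -3*(-6*(x - 7)) = -198.
Step 2. [-3*(-6*(x - 7)) = -198] -3·(inner) — divide through by -3 ⇒ div: -6*(x - 7) = 66.
Step 3. [-6*(x - 7) = 66] LHS = -6·(…); ÷-6 both sides ⇒ div: x - 7 = -11.
Step 4. [x - 7 = -11] peel the -7: add 7 from each side, so sub: x = -4.

Answer: x ∈ {-4}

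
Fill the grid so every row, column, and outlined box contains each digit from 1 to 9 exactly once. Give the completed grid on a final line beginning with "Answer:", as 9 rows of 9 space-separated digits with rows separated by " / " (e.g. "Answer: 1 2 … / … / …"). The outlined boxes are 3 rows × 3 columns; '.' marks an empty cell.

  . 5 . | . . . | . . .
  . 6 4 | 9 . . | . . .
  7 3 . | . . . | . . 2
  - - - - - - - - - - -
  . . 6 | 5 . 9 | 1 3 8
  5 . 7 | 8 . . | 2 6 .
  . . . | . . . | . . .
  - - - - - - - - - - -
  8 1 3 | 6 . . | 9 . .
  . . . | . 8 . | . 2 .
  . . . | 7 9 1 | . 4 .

Step 1. [r6c1∈{1,2,3,4,9}] across col 1, 3 lands solely at r6c1. So r6c1=3.
Step 2. [r6c3∈{1,2,8,9}] 1 has one home in box 4: r6c3 ⇒ r6c3=1.
Step 3. [r4c5∈{2,4,7}] 7 has one home in row 4: r4c5. So r4c5=7.
Step 4. [r9c7∈{3,5,6,8}] r9c7 is the only open cell in row 9 admitting 8 ⇒ r9c7=8.
Step 5. [r9c9∈{3,5,6}] across row 9, 3 lands solely at r9c9 ⇒ r9c9=3.
Step 6. [r5c5∈{1,3,4}] row 5 places 1 nowhere but r5c5. So r5c5=1.
Step 7. [r8c9∈{1,5,6,7}] in row 8, 1 fits only at r8c9. So r8c9=1.
Step 8. [r1c9∈{4,6,7,9}] in col 9, 6 fits only at r1c9, so r1c9=6.
Step 9. [r9c2∈{2}] nothing but 2 survives at r9c2 ⇒ r9c2=2.
Step 10. [r1c3∈{2,8,9}] 2 has one home in col 3: r1c3 ⇒ r1c3=2.
Step 11. [r5c6∈{3,4}] r5c6 is the only open cell in row 5 admitting 3. So r5c6=3.
Step 12. [r4c2∈{4}] nothing but 4 survives at r4c2 ⇒ r4c2=4.
Step 13. [r8c1∈{4,6,9}] 4 has one home in col 1: r8c1, so r8c1=4.
Step 14. [r8c6∈{5}] only 5 remains possible at r8c6, so r8c6=5.
Step 15. [r3c3∈{8,9}] r3c3 is the only open cell in col 3 admitting 8. So r3c3=8.
Step 16. [r3c8∈{1,5,9}] across row 3, 9 lands solely at r3c8 ⇒ r3c8=9.
Step 17. [r5c9∈{4,9}] across row 5, 4 lands solely at r5c9. So r5c9=4.
Step 18. [r6c4∈{2,4}] 2 has one home in col 4: r6c4. So r6c4=2.
Step 19. [r6c9∈{5,7,9}] 9 has one home in col 9: r6c9 ⇒ r6c9=9.
Step 20. [r2c1∈{1}] r2c1 is down to just 1 ⇒ r2c1=1.
Step 21. [r1c8∈{1,7,8}] in col 8, 1 fits only at r1c8, so r1c8=1.
Step 22. [r2c8∈{5,7,8}] r2c8 is the only open cell in col 8 admitting 8 ⇒ r2c8=8.
Step 23. [r1c6∈{4,7,8}] across row 1, 8 lands solely at r1c6, so r1c6=8.
Step 24. [r1c7∈{3,4,7}] in row 1, 7 fits only at r1c7 ⇒ r1c7=7.
Step 25. [r2c9∈{5}] r2c9's peers cover all but 5 ⇒ r2c9=5.
Step 26. [r3c7∈{4}] r3c7 is down to just 4. So r3c7=4.
Step 27. [r1c4∈{3,4}] across col 4, 4 lands solely at r1c4. So r1c4=4.
Step 28. [r6c8∈{5,7}] across row 6, 7 lands solely at r6c8. So r6c8=7.
Step 29. [r3c6∈{6}] r3c6 has the single candidate 6 ⇒ r3c6=6.
Step 30. [r6c6∈{4}] r6c6 has the single candidate 4 ⇒ r6c6=4.
Step 31. [r7c6∈{2}] only 2 remains possible at r7c6, so r7c6=2.
Step 32. [r2c7∈{3}] nothing but 3 survives at r2c7. So r2c7=3.
Step 33. [r5c2∈{9}] r5c2 has the single candidate 9. So r5c2=9.
Step 34. [r6c7∈{5}] r6c7's peers cover all but 5, so r6c7=5.
Step 35. [r9c3∈{5}] r9c3's peers cover all but 5 ⇒ r9c3=5.
Step 36. [r8c4∈{3}] r8c4 has the single candidate 3, so r8c4=3.
Step 37. [r2c5∈{2}] nothing but 2 survives at r2c5 ⇒ r2c5=2.
Step 38. [r7c8∈{5}] nothing but 5 survives at r7c8 ⇒ r7c8=5.
Step 39. [r8c2∈{7}] r8c2 has the single candidate 7 ⇒ r8c2=7.
Step 40. [r4c1∈{2}] only 2 remains possible at r4c1. So r4c1=2.
Step 41. [r7c9∈{7}] r7c9's peers cover all but 7. So r7c9=7.
Step 42. [r3c4∈{1}] only 1 remains possible at r3c4. So r3c4=1.
Step 43. [r2c6∈{7}] r2c6's peers cover all but 7 ⇒ r2c6=7.
Step 44. [r3c5∈{5}] r3c5 is down to just 5 ⇒ r3c5=5.
Step 45. [r9c1∈{6}] nothing but 6 survives at r9c1 ⇒ r9c1=6.
Step 46. [r6c2∈{8}] only 8 remains possible at r6c2. So r6c2=8.
Step 47. [r8c3∈{9}] r8c3's peers cover all but 9 ⇒ r8c3=9.
Step 48. [r1c5∈{3}] r1c5 is down to just 3. So r1c5=3.
Step 49. [r7c5∈{4}] r7c5 is down to just 4. So r7c5=4.
Step 50. [r6c5∈{6}] only 6 remains possible at r6c5. So r6c5=6.
Step 51. [r1c1∈{9}] r1c1's peers cover all but 9 ⇒ r1c1=9.
Step 52. [r8c7∈{6}] nothing but 6 survives at r8c7, so r8c7=6.

Answer: 9 5 2 4 3 8 7 1 6 / 1 6 4 9 2 7 3 8 5 / 7 3 8 1 5 6 4 9 2 / 2 4 6 5 7 9 1 3 8 / 5 9 7 8 1 3 2 6 4 / 3 8 1 2 6 4 5 7 9 / 8 1 3 6 4 2 9 5 7 / 4 7 9 3 8 5 6 2 1 / 6 2 5 7 9 1 8 4 3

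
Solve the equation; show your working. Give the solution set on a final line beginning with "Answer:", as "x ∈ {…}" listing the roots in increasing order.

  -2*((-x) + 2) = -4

Step 1. [-2*((-x) + 2) = -4] -2·(inner) — divide through by -2. So div: (-x) + 2 = 2.
Step 2. [(-x) + 2 = 2] subtract 2: x sits inside (… + 2) ⇒ sub: -x = 0.
Step 3. [-x = 0] leading − — multiply by −1. So neg: x = 0.

Answer: x ∈ {0}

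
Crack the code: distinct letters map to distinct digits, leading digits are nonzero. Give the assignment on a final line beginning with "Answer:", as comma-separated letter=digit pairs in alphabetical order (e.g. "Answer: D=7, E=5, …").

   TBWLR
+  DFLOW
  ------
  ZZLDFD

Step 1. [col 1: R + W ≡ D (mod 10)] column 1 (R + W ≡ D (mod 10), carry-in 0) doesn't pin D yet; pick D=2 and continue. So D=2.
Step 2. [col 1: R + W ≡ D (mod 10)] no forcing yet in column 1 (carry-in 0); R=5 is free and consistent — try it. So R=5.
Step 3. [Z] Z is the leading digit of a 6-digit sum of two 5-digit numbers; the final carry is exactly 1. So Z=1.
Step 4. [col 1: R + W ≡ D (mod 10)] from column 1 (R=5, D=2, carry-in 0, digits 1,2,5 already taken and all letters distinct): W must equal 7. So W=7.
Step 5. [col 2: L + O ≡ F (mod 10)] no forcing yet in column 2 (carry-in 1); F=3 is free and consistent — try it ⇒ F=3.
Step 6. [col 2: L + O ≡ F (mod 10)] column 2 (L + O ≡ F (mod 10), carry-in 1) doesn't pin O yet; pick O=8 and continue ⇒ O=8.
Step 7. [col 2: L + O ≡ F (mod 10)] column 2 reads L+O+carry(1)=F with O=8, F=3; with digits 1,2,3,5,7,8 already taken and all letters distinct, the only value for L is 4, so L=4.
Step 8. [col 4: B + F ≡ L (mod 10)] in column 4 we have B+F≡L with carry-in 1; given F=3, L=4 and digits 1,2,3,4,5,7,8 already taken and all letters distinct, that pins B to 0 ⇒ B=0.
Step 9. [col 5: T + D ≡ Z (mod 10)] in column 5 we have T+D≡Z with carry-in 0; given D=2, Z=1 and digits 0,1,2,3,4,5,7,8 already taken and all letters distinct, that pins T to 9. So T=9.

Answer: B=0, D=2, F=3, L=4, O=8, R=5, T=9, W=7, Z=1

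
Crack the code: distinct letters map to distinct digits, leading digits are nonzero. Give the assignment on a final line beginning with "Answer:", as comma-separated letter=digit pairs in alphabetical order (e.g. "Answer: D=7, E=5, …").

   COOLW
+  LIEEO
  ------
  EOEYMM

Step 1. [col 1: W + O ≡ M (mod 10)] W=6 is one option consistent with column 1 (W + O ≡ M (mod 10), carry-in 0) — take it, so W=6.
Step 2. [col 1: W + O ≡ M (mod 10)] no forcing yet in column 1 (carry-in 0); M=8 is free and consistent — try it ⇒ M=8.
Step 3. [E] adding two 5-digit numbers gives at most 5+1 digits, and here it does — E is that final carry and must be 1 ⇒ E=1.
Step 4. [col 1: W + O ≡ M (mod 10)] from column 1 (W=6, M=8, carry-in 0, digits 1,6,8 already taken and all letters distinct): O must equal 2. So O=2.
Step 5. [col 2: L + E ≡ M (mod 10)] column 2 reads L+E+carry(0)=M with E=1, M=8; with digits 1,2,6,8 already taken and all letters distinct, the only value for L is 7 ⇒ L=7.
Step 6. [col 3: O + E ≡ Y (mod 10)] column 3 reads O+E+carry(0)=Y with O=2, E=1; with digits 1,2,6,7,8 already taken and all letters distinct, the only value for Y is 3. So Y=3.
Step 7. [col 4: O + I ≡ E (mod 10)] in column 4 we have O+I≡E with carry-in 0; given O=2, E=1 and digits 1,2,3,6,7,8 already taken and all letters distinct, that pins I to 9 ⇒ I=9.
Step 8. [col 5: C + L ≡ O (mod 10)] column 5: given L=7, O=2, carry-in 1, and digits 1,2,3,6,7,8,9 already taken and all letters distinct, C+L≡O (mod 10) forces C=4. So C=4.

Answer: C=4, E=1, I=9, L=7, M=8, O=2, W=6, Y=3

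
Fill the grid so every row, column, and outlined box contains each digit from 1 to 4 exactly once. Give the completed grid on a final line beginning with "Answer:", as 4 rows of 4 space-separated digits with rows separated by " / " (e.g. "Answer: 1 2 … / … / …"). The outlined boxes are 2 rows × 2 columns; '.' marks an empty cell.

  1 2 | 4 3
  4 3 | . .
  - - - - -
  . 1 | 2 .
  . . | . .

Step 1. [r4c3∈{1,3}] 3 has one home in col 3: r4c3, so r4c3=3.
Step 2. [r4c4∈{1,4}] across row 4, 1 lands solely at r4c4. So r4c4=1.
Step 3. [r4c2∈{4}] r4c2 is down to just 4. So r4c2=4.
Step 4. [r3c4∈{4}] nothing but 4 survives at r3c4, so r3c4=4.
Step 5. [r2c4∈{2}] r2c4's peers cover all but 2, so r2c4=2.
Step 6. [r3c1∈{3}] r3c1 has the single candidate 3. So r3c1=3.
Step 7. [r4c1∈{2}] r4c1 has the single candidate 2 ⇒ r4c1=2.
Step 8. [r2c3∈{1}] r2c3's peers cover all but 1, so r2c3=1.

Answer: 1 2 4 3 / 4 3 1 2 / 3 1 2 4 / 2 4 3 1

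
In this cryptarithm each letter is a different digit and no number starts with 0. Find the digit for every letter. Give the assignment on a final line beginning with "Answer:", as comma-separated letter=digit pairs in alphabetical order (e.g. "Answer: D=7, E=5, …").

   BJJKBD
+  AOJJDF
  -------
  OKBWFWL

Step 1. [col 1: D + F ≡ L (mod 10)] several values work for L in column 1 (D + F ≡ L (mod 10), carry-in 0); try L=9. So L=9.
Step 2. [col 1: D + F ≡ L (mod 10)] several values work for F in column 1 (D + F ≡ L (mod 10), carry-in 0); try F=6. So F=6.
Step 3. [col 1: D + F ≡ L (mod 10)] in column 1 we have D+F≡L with carry-in 0; given F=6, L=9 and digits 6,9 already taken and all letters distinct, that pins D to 3 ⇒ D=3.
Step 4. [O] adding two 6-digit numbers gives at most 6+1 digits, and here it does — O is that final carry and must be 1 ⇒ O=1.
Step 5. [col 2: B + D ≡ W (mod 10)] several values work for W in column 2 (B + D ≡ W (mod 10), carry-in 0); try W=8. So W=8.
Step 6. [col 2: B + D ≡ W (mod 10)] column 2: given D=3, W=8, carry-in 0, and digits 1,3,6,8,9 already taken and all letters distinct, B+D≡W (mod 10) forces B=5 ⇒ B=5.
Step 7. [col 3: K + J ≡ F (mod 10)] no forcing yet in column 3 (carry-in 0); J=4 is free and consistent — try it ⇒ J=4.
Step 8. [col 3: K + J ≡ F (mod 10)] column 3 reads K+J+carry(0)=F with J=4, F=6; with digits 1,3,4,5,6,8,9 already taken and all letters distinct, the only value for K is 2 ⇒ K=2.
Step 9. [col 6: B + A ≡ K (mod 10)] column 6 reads B+A+carry(0)=K with B=5, K=2; with digits 1,2,3,4,5,6,8,9 already taken and all letters distinct, the only value for A is 7. So A=7.

Answer: A=7, B=5, D=3, F=6, J=4, K=2, L=9, O=1, W=8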